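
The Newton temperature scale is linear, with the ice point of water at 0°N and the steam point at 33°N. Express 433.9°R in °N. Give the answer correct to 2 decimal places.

-10.59°N

First in Celsius: (433.9 - 491.67) × 5/9 = -32.0944°C.
Linearly onto the Newton scale: 0 + (-32.0944 / 100) × (33 - 0) = -10.59°N.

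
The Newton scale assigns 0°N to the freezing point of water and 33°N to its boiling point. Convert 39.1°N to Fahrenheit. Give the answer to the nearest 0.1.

245.3°F

Linear interpolation between the fixed points: C = (39.1 - 0) × 100 / (33 - 0) = 118.4848°C.
Then 118.4848 × 1.8 + 32 = 245.3°F.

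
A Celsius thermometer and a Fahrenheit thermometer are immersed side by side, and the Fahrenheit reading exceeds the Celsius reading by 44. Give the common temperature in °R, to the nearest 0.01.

Let x be the Celsius reading; then the Fahrenheit reading is 1.8·x + 32.
(1.8·x + 32) - x = 44  ⇒  (0.8)·x = 12  ⇒  x = 15.0000°C.
In Rankine: 15.0000 × 1.8 + 491.67 = 518.67°R.

518.67°R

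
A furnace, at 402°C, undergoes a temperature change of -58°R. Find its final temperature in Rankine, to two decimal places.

1157.27°R

The 58°R change is an interval, so only the factor 5/9 applies: -58 × 5/9 = -32.2222°C.
Final Celsius temperature: 402.0000 - 32.2222 = 369.7778°C.
In Rankine: 369.7778 × 1.8 + 491.67 = 1157.27°R.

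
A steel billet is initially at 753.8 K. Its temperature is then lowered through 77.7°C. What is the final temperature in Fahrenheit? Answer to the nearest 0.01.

Initial temperature in Celsius: 753.8 - 273.15 = 480.6500°C.
Final Celsius temperature: 480.6500 - 77.7000 = 402.9500°C.
In Fahrenheit: 402.9500 × 1.8 + 32 = 757.31°F.

757.31°F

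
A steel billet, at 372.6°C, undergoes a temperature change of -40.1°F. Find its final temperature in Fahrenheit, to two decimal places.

The 40.1°F change is an interval, so only the factor 5/9 applies: -40.1 × 5/9 = -22.2778°C.
Final Celsius temperature: 372.6000 - 22.2778 = 350.3222°C.
In Fahrenheit: 350.3222 × 1.8 + 32 = 662.58°F.

662.58°F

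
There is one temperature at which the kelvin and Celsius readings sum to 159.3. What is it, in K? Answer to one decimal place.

Let K be the kelvin reading. The Celsius reading is C = 1·K - 273.15.
Require K + C = 159.3: (2)·K - 273.15 = 159.3.
K = (159.3 + 273.15) / (2) = 216.2.

216.2 K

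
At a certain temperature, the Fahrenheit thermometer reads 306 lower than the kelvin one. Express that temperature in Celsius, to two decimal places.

-81.06°C

Let x be the kelvin reading; then the Fahrenheit reading is 1.8·x - 459.67.
(1.8·x - 459.67) - x = -306  ⇒  (0.8)·x = 153.67  ⇒  x = 192.0875 K.
In Celsius: 192.0875 - 273.15 = -81.06°C.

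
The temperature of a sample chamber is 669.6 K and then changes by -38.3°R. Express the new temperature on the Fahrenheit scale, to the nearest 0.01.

Initial temperature in Celsius: 669.6 - 273.15 = 396.4500°C.
The 38.3°R change is an interval, so only the factor 5/9 applies: -38.3 × 5/9 = -21.2778°C.
Final Celsius temperature: 396.4500 - 21.2778 = 375.1722°C.
In Fahrenheit: 375.1722 × 1.8 + 32 = 707.31°F.

707.31°F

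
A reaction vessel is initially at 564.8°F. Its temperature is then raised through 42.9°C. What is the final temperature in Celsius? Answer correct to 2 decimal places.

338.90°C

Initial temperature in Celsius: (564.8 - 32) × 5/9 = 296.0000°C.
Final Celsius temperature: 296.0000 + 42.9000 = 338.9000°C.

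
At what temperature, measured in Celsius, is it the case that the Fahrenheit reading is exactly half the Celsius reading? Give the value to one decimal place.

Let C be the Celsius reading. The Fahrenheit reading is F = 1.8·C + 32.
Require F = 0.5·C: 1.8·C + 32 = 0.5·C.
(1.3)·C = -32  ⇒  C = -24.6.

-24.6°C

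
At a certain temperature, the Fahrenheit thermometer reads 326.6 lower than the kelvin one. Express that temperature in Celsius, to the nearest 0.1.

-106.8°C

Let x be the kelvin reading; then the Fahrenheit reading is 1.8·x - 459.67.
(1.8·x - 459.67) - x = -326.6  ⇒  (0.8)·x = 133.07  ⇒  x = 166.3375 K.
In Celsius: 166.3375 - 273.15 = -106.8°C.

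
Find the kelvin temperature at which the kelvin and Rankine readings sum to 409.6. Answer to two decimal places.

Let K be the kelvin reading. The Rankine reading is R = 1.8·K.
Require K + R = 409.6: (2.8)·K = 409.6.
K = (409.6) / (2.8) = 146.29.

146.29 K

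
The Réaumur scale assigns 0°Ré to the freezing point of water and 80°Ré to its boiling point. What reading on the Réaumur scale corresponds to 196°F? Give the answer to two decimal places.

72.89°Ré

First in Celsius: (196 - 32) × 5/9 = 91.1111°C.
Linearly onto the Réaumur scale: 0 + (91.1111 / 100) × (80 - 0) = 72.89°Ré.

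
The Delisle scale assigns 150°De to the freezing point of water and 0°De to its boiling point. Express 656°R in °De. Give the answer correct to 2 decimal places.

13.06°De

First in Celsius: (656 - 491.67) × 5/9 = 91.2944°C.
Linearly onto the Delisle scale: 150 + (91.2944 / 100) × (0 - 150) = 13.06°De.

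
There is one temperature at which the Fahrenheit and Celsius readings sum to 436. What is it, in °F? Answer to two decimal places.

Let F be the Fahrenheit reading. The Celsius reading is C = 5/9·F - 17.7778.
Require F + C = 436: (14/9)·F - 17.7778 = 436.
F = (436 + 17.7778) / (14/9) = 291.71.

291.71°F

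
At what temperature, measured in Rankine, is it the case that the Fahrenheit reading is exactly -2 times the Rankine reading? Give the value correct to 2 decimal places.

Let R be the Rankine reading. The Fahrenheit reading is F = 1·R - 459.67.
Require F = -2·R: 1·R - 459.67 = -2·R.
(3)·R = 459.67  ⇒  R = 153.22.

153.22°R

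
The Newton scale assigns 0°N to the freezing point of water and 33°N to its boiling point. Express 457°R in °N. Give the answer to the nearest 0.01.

First in Celsius: (457 - 491.67) × 5/9 = -19.2611°C.
Linearly onto the Newton scale: 0 + (-19.2611 / 100) × (33 - 0) = -6.36°N.

-6.36°N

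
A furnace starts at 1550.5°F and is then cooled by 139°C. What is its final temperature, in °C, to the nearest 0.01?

Initial temperature in Celsius: (1550.5 - 32) × 5/9 = 843.6111°C.
Final Celsius temperature: 843.6111 - 139.0000 = 704.6111°C.

704.61°C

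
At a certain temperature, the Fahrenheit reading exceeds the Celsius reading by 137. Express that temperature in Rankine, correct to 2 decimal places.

Let x be the Fahrenheit reading; then the Celsius reading is 5/9·x - 17.7778.
(5/9·x - 17.7778) - x = -137  ⇒  (-4/9)·x = -119.222  ⇒  x = 268.2500°F.
In Celsius: (268.25 - 32) × 5/9 = 131.2500°C.
In Rankine: 131.2500 × 1.8 + 491.67 = 727.92°R.

727.92°R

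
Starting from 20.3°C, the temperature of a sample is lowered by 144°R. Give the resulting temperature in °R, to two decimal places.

The 144°R change is an interval, so only the factor 5/9 applies: -144 × 5/9 = -80.0000°C.
Final Celsius temperature: 20.3000 - 80.0000 = -59.7000°C.
In Rankine: -59.7000 × 1.8 + 491.67 = 384.21°R.

384.21°R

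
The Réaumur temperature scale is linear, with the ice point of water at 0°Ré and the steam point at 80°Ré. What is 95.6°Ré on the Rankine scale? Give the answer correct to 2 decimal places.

Linear interpolation between the fixed points: C = (95.6 - 0) × 100 / (80 - 0) = 119.5000°C.
Then 119.5000 × 1.8 + 491.67 = 706.77°R.

706.77°R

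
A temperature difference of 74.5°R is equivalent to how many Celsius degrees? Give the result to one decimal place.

Only the scale ratio 5/9 matters for a change in temperature.
74.5 × 5/9 = 41.4.

41.4°C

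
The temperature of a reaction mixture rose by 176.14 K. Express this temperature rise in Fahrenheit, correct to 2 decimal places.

317.05°F

Only the scale ratio 1.8 matters for a change in temperature.
176.14 × 1.8 = 317.05.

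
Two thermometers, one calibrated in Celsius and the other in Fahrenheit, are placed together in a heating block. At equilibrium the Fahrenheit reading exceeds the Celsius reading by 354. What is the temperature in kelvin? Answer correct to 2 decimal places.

Let x be the Celsius reading; then the Fahrenheit reading is 1.8·x + 32.
(1.8·x + 32) - x = 354  ⇒  (0.8)·x = 322  ⇒  x = 402.5000°C.
In kelvin: 402.5000 + 273.15 = 675.65 K.

675.65 K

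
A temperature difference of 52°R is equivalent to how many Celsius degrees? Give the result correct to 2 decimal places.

For a temperature interval the offset drops out; only the factor 5/9 applies.
52 × 5/9 = 28.89.

28.89°C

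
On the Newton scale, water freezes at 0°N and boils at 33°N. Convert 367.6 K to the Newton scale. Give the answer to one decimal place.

31.2°N

First in Celsius: 367.6 - 273.15 = 94.4500°C.
Linearly onto the Newton scale: 0 + (94.4500 / 100) × (33 - 0) = 31.2°N.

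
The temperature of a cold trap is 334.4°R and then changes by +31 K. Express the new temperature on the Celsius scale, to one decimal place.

-56.4°C

Initial temperature in Celsius: (334.4 - 491.67) × 5/9 = -87.3722°C.
The 31 K change is an interval; Kelvin and Celsius degrees are the same size, so ΔC = +31°C.
Final Celsius temperature: -87.3722 + 31.0000 = -56.3722°C.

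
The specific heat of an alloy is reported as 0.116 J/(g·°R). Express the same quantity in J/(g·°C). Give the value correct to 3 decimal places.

The quantity depends on a temperature interval, so only the ratio of degree sizes applies; the offset between the scales is irrelevant.
A change of 1°C is a change of 1.8°R, so per °C the value is 0.116 × 1.8 = 0.209.

0.209 J/(g·°C)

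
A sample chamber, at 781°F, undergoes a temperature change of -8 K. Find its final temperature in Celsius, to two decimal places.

Initial temperature in Celsius: (781 - 32) × 5/9 = 416.1111°C.
The 8 K change is an interval; Kelvin and Celsius degrees are the same size, so ΔC = -8°C.
Final Celsius temperature: 416.1111 - 8.0000 = 408.1111°C.

408.11°C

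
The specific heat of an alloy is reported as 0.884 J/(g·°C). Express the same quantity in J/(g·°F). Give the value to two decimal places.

Since only a temperature interval is involved, the additive offset between the scales drops out.
A change of 1°F is a change of 5/9°C, so per °F the value is 0.884 × 5/9 = 0.49.

0.49 J/(g·°F)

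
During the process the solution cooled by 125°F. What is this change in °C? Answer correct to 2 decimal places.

For a temperature interval the offset drops out; only the factor 5/9 applies.
125 × 5/9 = 69.44.

69.44°C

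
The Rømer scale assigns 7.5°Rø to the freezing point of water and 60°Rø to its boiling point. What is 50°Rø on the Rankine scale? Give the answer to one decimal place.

Linear interpolation between the fixed points: C = (50 - 7.5) × 100 / (60 - 7.5) = 80.9524°C.
Then 80.9524 × 1.8 + 491.67 = 637.4°R.

637.4°R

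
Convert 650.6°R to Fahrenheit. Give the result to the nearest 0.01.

190.93°F

In Celsius: (650.6 - 491.67) × 5/9 = 88.2944°C.
In Fahrenheit: 88.2944 × 1.8 + 32 = 190.93°F.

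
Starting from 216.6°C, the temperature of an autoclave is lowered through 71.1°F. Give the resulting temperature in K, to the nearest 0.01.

450.25 K

The 71.1°F change is an interval, so only the factor 5/9 applies: -71.1 × 5/9 = -39.5000°C.
Final Celsius temperature: 216.6000 - 39.5000 = 177.1000°C.
In kelvin: 177.1000 + 273.15 = 450.25 K.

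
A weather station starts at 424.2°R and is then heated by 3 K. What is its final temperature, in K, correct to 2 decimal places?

238.67 K

Initial temperature in Celsius: (424.2 - 491.67) × 5/9 = -37.4833°C.
The 3 K change is an interval; Kelvin and Celsius degrees are the same size, so ΔC = +3°C.
Final Celsius temperature: -37.4833 + 3.0000 = -34.4833°C.
In kelvin: -34.4833 + 273.15 = 238.67 K.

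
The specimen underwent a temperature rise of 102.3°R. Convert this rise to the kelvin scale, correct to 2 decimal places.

Only the scale ratio 5/9 matters for a change in temperature.
102.3 × 5/9 = 56.83.

56.83 K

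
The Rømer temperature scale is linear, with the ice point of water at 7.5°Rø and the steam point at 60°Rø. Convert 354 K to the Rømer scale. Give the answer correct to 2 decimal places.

49.95°Rø

First in Celsius: 354 - 273.15 = 80.8500°C.
Linearly onto the Rømer scale: 7.5 + (80.8500 / 100) × (60 - 7.5) = 49.95°Rø.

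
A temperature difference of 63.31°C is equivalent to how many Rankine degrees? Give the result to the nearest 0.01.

113.96°R

An interval of 1°C corresponds to 1.8°R.
63.31 × 1.8 = 113.96.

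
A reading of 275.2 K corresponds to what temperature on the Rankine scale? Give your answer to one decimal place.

495.4°R

In Celsius: 275.2 - 273.15 = 2.0500°C.
In Rankine: 2.0500 × 1.8 + 491.67 = 495.4°R.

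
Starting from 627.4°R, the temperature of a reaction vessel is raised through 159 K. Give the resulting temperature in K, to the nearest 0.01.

507.56 K

Initial temperature in Celsius: (627.4 - 491.67) × 5/9 = 75.4056°C.
The 159 K change is an interval; Kelvin and Celsius degrees are the same size, so ΔC = +159°C.
Final Celsius temperature: 75.4056 + 159.0000 = 234.4056°C.
In kelvin: 234.4056 + 273.15 = 507.56 K.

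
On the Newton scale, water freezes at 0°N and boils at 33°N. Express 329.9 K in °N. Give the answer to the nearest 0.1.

18.7°N

First in Celsius: 329.9 - 273.15 = 56.7500°C.
Linearly onto the Newton scale: 0 + (56.7500 / 100) × (33 - 0) = 18.7°N.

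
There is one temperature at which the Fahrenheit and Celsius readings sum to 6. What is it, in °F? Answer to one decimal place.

Let F be the Fahrenheit reading. The Celsius reading is C = 5/9·F - 17.7778.
Require F + C = 6: (14/9)·F - 17.7778 = 6.
F = (6 + 17.7778) / (14/9) = 15.3.

15.3°F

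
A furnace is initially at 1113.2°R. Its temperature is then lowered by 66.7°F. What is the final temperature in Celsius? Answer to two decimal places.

308.24°C

Initial temperature in Celsius: (1113.2 - 491.67) × 5/9 = 345.2944°C.
The 66.7°F change is an interval, so only the factor 5/9 applies: -66.7 × 5/9 = -37.0556°C.
Final Celsius temperature: 345.2944 - 37.0556 = 308.2389°C.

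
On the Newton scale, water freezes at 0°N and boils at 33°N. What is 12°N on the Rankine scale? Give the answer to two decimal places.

Linear interpolation between the fixed points: C = (12 - 0) × 100 / (33 - 0) = 36.3636°C.
Then 36.3636 × 1.8 + 491.67 = 557.12°R.

557.12°R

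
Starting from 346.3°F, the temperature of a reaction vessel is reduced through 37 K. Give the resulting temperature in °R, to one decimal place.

Initial temperature in Celsius: (346.3 - 32) × 5/9 = 174.6111°C.
The 37 K change is an interval; Kelvin and Celsius degrees are the same size, so ΔC = -37°C.
Final Celsius temperature: 174.6111 - 37.0000 = 137.6111°C.
In Rankine: 137.6111 × 1.8 + 491.67 = 739.4°R.

739.4°R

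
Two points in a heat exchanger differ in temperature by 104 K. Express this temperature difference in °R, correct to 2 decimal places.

187.20°R

For a temperature interval the offset drops out; only the factor 1.8 applies.
104 × 1.8 = 187.20.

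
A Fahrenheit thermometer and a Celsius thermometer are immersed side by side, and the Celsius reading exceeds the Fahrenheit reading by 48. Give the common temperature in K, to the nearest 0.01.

Let x be the Fahrenheit reading; then the Celsius reading is 5/9·x - 17.7778.
(5/9·x - 17.7778) - x = 48  ⇒  (-4/9)·x = 65.7778  ⇒  x = -148.0000°F.
In Celsius: (-148 - 32) × 5/9 = -100.0000°C.
In kelvin: -100.0000 + 273.15 = 173.15 K.

173.15 K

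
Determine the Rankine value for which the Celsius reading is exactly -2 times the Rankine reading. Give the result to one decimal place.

106.9°R

Let R be the Rankine reading. The Celsius reading is C = 5/9·R - 273.15.
Require C = -2·R: 5/9·R - 273.15 = -2·R.
(23/9)·R = 273.15  ⇒  R = 106.9.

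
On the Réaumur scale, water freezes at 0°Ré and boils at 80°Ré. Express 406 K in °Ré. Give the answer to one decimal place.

First in Celsius: 406 - 273.15 = 132.8500°C.
Linearly onto the Réaumur scale: 0 + (132.8500 / 100) × (80 - 0) = 106.3°Ré.

106.3°Ré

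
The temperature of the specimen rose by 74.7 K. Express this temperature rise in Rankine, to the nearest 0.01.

134.46°R

Only the scale ratio 1.8 matters for a change in temperature.
74.7 × 1.8 = 134.46.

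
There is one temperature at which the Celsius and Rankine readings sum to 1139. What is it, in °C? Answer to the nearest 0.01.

231.19°C

Let C be the Celsius reading. The Rankine reading is R = 1.8·C + 491.67.
Require C + R = 1139: (2.8)·C + 491.67 = 1139.
C = (1139 - 491.67) / (2.8) = 231.19.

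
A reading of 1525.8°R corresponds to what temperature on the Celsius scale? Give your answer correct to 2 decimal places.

574.52°C

In Celsius: (1525.8 - 491.67) × 5/9 = 574.5167°C.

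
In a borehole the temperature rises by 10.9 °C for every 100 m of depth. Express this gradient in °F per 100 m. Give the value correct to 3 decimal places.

19.620 °F/100 m

The quantity depends on a temperature interval, so only the ratio of degree sizes applies; the offset between the scales is irrelevant.
A change of 1°C is a change of 1.8°F, so 10.9 × 1.8 = 19.620.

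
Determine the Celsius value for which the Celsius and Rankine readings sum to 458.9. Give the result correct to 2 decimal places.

Let C be the Celsius reading. The Rankine reading is R = 1.8·C + 491.67.
Require C + R = 458.9: (2.8)·C + 491.67 = 458.9.
C = (458.9 - 491.67) / (2.8) = -11.70.

-11.70°C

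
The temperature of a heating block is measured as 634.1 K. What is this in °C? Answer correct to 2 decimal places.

In Celsius: 634.1 - 273.15 = 360.9500°C.

360.95°C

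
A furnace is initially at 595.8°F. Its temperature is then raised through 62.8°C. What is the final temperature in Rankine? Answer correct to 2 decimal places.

1168.51°R

Initial temperature in Celsius: (595.8 - 32) × 5/9 = 313.2222°C.
Final Celsius temperature: 313.2222 + 62.8000 = 376.0222°C.
In Rankine: 376.0222 × 1.8 + 491.67 = 1168.51°R.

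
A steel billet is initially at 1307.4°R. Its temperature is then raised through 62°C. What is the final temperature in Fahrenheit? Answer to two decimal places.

Initial temperature in Celsius: (1307.4 - 491.67) × 5/9 = 453.1833°C.
Final Celsius temperature: 453.1833 + 62.0000 = 515.1833°C.
In Fahrenheit: 515.1833 × 1.8 + 32 = 959.33°F.

959.33°F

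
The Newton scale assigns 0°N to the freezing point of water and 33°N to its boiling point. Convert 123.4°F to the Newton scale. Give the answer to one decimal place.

First in Celsius: (123.4 - 32) × 5/9 = 50.7778°C.
Linearly onto the Newton scale: 0 + (50.7778 / 100) × (33 - 0) = 16.8°N.

16.8°N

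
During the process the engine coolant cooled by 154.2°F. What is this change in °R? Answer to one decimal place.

Fahrenheit and Rankine degrees are the same size, so the interval is unchanged: 154.2.

154.2°R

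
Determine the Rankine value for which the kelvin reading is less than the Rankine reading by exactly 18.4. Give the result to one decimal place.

41.4°R

Let R be the Rankine reading. The kelvin reading is K = 5/9·R.
Require K - R = -18.4: (-4/9)·R = -18.4.
R = (-18.4) / (-4/9) = 41.4.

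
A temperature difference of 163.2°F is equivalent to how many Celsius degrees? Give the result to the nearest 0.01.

90.67°C

Only the scale ratio 5/9 matters for a change in temperature.
163.2 × 5/9 = 90.67.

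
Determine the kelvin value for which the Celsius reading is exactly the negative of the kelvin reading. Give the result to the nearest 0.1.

Let K be the kelvin reading. The Celsius reading is C = 1·K - 273.15.
Require C = -1·K: 1·K - 273.15 = -1·K.
(2)·K = 273.15  ⇒  K = 136.6.

136.6 K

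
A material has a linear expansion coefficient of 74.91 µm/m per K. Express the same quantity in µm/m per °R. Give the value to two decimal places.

41.62 µm/m per °R

The quantity depends on a temperature interval, so only the ratio of degree sizes applies; the offset between the scales is irrelevant.
A change of 1°R is a change of 5/9 K, so per °R the value is 74.91 × 5/9 = 41.62.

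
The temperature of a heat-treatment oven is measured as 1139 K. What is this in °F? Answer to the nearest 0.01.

In Celsius: 1139 - 273.15 = 865.8500°C.
In Fahrenheit: 865.8500 × 1.8 + 32 = 1590.53°F.

1590.53°F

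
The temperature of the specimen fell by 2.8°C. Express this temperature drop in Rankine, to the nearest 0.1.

An interval of 1°C corresponds to 1.8°R.
2.8 × 1.8 = 5.0.

5.0°R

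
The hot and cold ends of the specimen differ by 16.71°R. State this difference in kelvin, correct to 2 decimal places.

Only the scale ratio 5/9 matters for a change in temperature.
16.71 × 5/9 = 9.28.

9.28 K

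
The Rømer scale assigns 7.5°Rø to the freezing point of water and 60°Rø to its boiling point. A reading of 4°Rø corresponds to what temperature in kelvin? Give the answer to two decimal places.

Linear interpolation between the fixed points: C = (4 - 7.5) × 100 / (60 - 7.5) = -6.6667°C.
Then -6.6667 + 273.15 = 266.48 K.

266.48 K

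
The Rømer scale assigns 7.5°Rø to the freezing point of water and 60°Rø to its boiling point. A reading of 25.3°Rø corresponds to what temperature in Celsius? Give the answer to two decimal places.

33.90°C

Linear interpolation between the fixed points: C = (25.3 - 7.5) × 100 / (60 - 7.5) = 33.9048°C.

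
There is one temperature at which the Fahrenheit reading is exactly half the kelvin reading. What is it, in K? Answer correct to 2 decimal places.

353.59 K

Let K be the kelvin reading. The Fahrenheit reading is F = 1.8·K - 459.67.
Require F = 0.5·K: 1.8·K - 459.67 = 0.5·K.
(1.3)·K = 459.67  ⇒  K = 353.59.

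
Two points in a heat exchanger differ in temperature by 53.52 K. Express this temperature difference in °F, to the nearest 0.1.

Only the scale ratio 1.8 matters for a change in temperature.
53.52 × 1.8 = 96.3.

96.3°F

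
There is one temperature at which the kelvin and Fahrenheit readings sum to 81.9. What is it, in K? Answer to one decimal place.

Let K be the kelvin reading. The Fahrenheit reading is F = 1.8·K - 459.67.
Require K + F = 81.9: (2.8)·K - 459.67 = 81.9.
K = (81.9 + 459.67) / (2.8) = 193.4.

193.4 K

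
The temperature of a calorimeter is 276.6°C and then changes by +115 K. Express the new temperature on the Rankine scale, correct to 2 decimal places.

The 115 K change is an interval; Kelvin and Celsius degrees are the same size, so ΔC = +115°C.
Final Celsius temperature: 276.6000 + 115.0000 = 391.6000°C.
In Rankine: 391.6000 × 1.8 + 491.67 = 1196.55°R.

1196.55°R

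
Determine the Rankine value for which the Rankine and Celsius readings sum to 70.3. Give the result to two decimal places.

Let R be the Rankine reading. The Celsius reading is C = 5/9·R - 273.15.
Require R + C = 70.3: (14/9)·R - 273.15 = 70.3.
R = (70.3 + 273.15) / (14/9) = 220.79.

220.79°R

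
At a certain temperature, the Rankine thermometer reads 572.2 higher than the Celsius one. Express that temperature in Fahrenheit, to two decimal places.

Let x be the Celsius reading; then the Rankine reading is 1.8·x + 491.67.
(1.8·x + 491.67) - x = 572.2  ⇒  (0.8)·x = 80.53  ⇒  x = 100.6625°C.
In Fahrenheit: 100.6625 × 1.8 + 32 = 213.19°F.

213.19°F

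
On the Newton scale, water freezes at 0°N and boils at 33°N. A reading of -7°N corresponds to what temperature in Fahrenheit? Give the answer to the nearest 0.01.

Linear interpolation between the fixed points: C = (-7 - 0) × 100 / (33 - 0) = -21.2121°C.
Then -21.2121 × 1.8 + 32 = -6.18°F.

-6.18°F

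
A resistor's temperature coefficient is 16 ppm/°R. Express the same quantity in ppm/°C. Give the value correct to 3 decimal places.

Since only a temperature interval is involved, the additive offset between the scales drops out.
A change of 1°C is a change of 1.8°R, so per °C the value is 16 × 1.8 = 28.800.

28.800 ppm/°C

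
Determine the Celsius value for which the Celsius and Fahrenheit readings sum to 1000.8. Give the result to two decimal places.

Let C be the Celsius reading. The Fahrenheit reading is F = 1.8·C + 32.
Require C + F = 1000.8: (2.8)·C + 32 = 1000.8.
C = (1000.8 - 32) / (2.8) = 346.00.

346.00°C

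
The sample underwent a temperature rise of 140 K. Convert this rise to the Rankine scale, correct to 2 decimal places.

252.00°R

For a temperature interval the offset drops out; only the factor 1.8 applies.
140 × 1.8 = 252.00.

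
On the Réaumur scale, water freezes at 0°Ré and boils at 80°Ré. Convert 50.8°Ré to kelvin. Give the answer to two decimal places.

336.65 K

Linear interpolation between the fixed points: C = (50.8 - 0) × 100 / (80 - 0) = 63.5000°C.
Then 63.5000 + 273.15 = 336.65 K.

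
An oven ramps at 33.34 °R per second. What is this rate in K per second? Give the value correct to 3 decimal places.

The quantity depends on a temperature interval, so only the ratio of degree sizes applies; the offset between the scales is irrelevant.
A change of 1°R is a change of 5/9 K, so 33.34 × 5/9 = 18.522.

18.522 K/second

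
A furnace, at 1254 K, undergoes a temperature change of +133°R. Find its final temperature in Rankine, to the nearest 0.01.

Initial temperature in Celsius: 1254 - 273.15 = 980.8500°C.
The 133°R change is an interval, so only the factor 5/9 applies: +133 × 5/9 = +73.8889°C.
Final Celsius temperature: 980.8500 + 73.8889 = 1054.7389°C.
In Rankine: 1054.7389 × 1.8 + 491.67 = 2390.20°R.

2390.20°R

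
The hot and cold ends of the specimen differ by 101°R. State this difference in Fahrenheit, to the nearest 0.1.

101.0°F

Rankine and Fahrenheit degrees are the same size, so the interval is unchanged: 101.0.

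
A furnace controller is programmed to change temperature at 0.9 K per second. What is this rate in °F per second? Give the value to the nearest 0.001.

The quantity depends on a temperature interval, so only the ratio of degree sizes applies; the offset between the scales is irrelevant.
A change of 1 K is a change of 1.8°F, so 0.9 × 1.8 = 1.620.

1.620 °F/second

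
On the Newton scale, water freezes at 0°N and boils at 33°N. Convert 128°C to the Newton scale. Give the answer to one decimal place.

Linearly onto the Newton scale: 0 + (128.0000 / 100) × (33 - 0) = 42.2°N.

42.2°N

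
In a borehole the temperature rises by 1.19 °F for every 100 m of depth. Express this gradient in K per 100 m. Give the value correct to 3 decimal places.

0.661 K/100 m

Since only a temperature interval is involved, the additive offset between the scales drops out.
A change of 1°F is a change of 5/9 K, so 1.19 × 5/9 = 0.661.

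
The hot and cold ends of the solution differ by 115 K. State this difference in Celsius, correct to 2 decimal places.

Kelvin and Celsius degrees are the same size, so the interval is unchanged: 115.00.

115.00°C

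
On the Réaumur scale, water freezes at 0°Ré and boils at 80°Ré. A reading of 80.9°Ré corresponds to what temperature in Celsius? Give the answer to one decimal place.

Linear interpolation between the fixed points: C = (80.9 - 0) × 100 / (80 - 0) = 101.1250°C.

101.1°C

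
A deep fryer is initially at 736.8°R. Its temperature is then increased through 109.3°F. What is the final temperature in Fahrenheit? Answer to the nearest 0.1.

386.4°F

Initial temperature in Celsius: (736.8 - 491.67) × 5/9 = 136.1833°C.
The 109.3°F change is an interval, so only the factor 5/9 applies: +109.3 × 5/9 = +60.7222°C.
Final Celsius temperature: 136.1833 + 60.7222 = 196.9056°C.
In Fahrenheit: 196.9056 × 1.8 + 32 = 386.4°F.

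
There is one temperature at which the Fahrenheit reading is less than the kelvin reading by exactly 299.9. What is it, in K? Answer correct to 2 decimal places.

Let K be the kelvin reading. The Fahrenheit reading is F = 1.8·K - 459.67.
Require F - K = -299.9: (0.8)·K - 459.67 = -299.9.
K = (-299.9 + 459.67) / (0.8) = 199.71.

199.71 K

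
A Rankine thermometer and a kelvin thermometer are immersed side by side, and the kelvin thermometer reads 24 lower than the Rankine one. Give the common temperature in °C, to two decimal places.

-243.15°C

Let x be the Rankine reading; then the kelvin reading is 5/9·x.
(5/9·x) - x = -24  ⇒  (-4/9)·x = -24  ⇒  x = 54.0000°R.
In Celsius: (54 - 491.67) × 5/9 = -243.15°C.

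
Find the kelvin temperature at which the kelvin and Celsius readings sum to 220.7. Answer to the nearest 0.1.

246.9 K

Let K be the kelvin reading. The Celsius reading is C = 1·K - 273.15.
Require K + C = 220.7: (2)·K - 273.15 = 220.7.
K = (220.7 + 273.15) / (2) = 246.9.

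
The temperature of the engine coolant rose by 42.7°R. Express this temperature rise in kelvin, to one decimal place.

23.7 K

An interval of 1°R corresponds to 5/9 K.
42.7 × 5/9 = 23.7.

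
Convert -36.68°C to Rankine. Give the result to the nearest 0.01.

425.65°R

In Rankine: -36.6800 × 1.8 + 491.67 = 425.65°R.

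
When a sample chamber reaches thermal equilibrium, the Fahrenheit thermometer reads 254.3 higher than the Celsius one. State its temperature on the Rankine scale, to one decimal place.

Let x be the Celsius reading; then the Fahrenheit reading is 1.8·x + 32.
(1.8·x + 32) - x = 254.3  ⇒  (0.8)·x = 222.3  ⇒  x = 277.8750°C.
In Rankine: 277.8750 × 1.8 + 491.67 = 991.8°R.

991.8°R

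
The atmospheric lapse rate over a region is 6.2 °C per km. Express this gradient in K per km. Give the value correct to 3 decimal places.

Since only a temperature interval is involved, the additive offset between the scales drops out.
A change of 1°C is a change of 1 K, so 6.2 × 1 = 6.200.

6.200 K/km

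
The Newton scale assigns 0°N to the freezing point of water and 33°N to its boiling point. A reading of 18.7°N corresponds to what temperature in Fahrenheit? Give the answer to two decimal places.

Linear interpolation between the fixed points: C = (18.7 - 0) × 100 / (33 - 0) = 56.6667°C.
Then 56.6667 × 1.8 + 32 = 134.00°F.

134.00°F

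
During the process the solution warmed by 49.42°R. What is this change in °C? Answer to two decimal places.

An interval of 1°R corresponds to 5/9°C.
49.42 × 5/9 = 27.46.

27.46°C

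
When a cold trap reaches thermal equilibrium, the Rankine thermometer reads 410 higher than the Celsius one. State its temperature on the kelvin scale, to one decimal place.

Let x be the Celsius reading; then the Rankine reading is 1.8·x + 491.67.
(1.8·x + 491.67) - x = 410  ⇒  (0.8)·x = -81.67  ⇒  x = -102.0875°C.
In kelvin: -102.0875 + 273.15 = 171.1 K.

171.1 K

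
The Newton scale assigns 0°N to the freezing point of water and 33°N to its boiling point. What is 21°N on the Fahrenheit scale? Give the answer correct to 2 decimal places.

146.55°F

Linear interpolation between the fixed points: C = (21 - 0) × 100 / (33 - 0) = 63.6364°C.
Then 63.6364 × 1.8 + 32 = 146.55°F.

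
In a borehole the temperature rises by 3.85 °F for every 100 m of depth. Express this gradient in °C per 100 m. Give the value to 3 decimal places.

The quantity depends on a temperature interval, so only the ratio of degree sizes applies; the offset between the scales is irrelevant.
A change of 1°F is a change of 5/9°C, so 3.85 × 5/9 = 2.139.

2.139 °C/100 m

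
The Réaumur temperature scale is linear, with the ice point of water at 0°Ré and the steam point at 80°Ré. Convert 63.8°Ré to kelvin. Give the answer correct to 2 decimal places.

Linear interpolation between the fixed points: C = (63.8 - 0) × 100 / (80 - 0) = 79.7500°C.
Then 79.7500 + 273.15 = 352.90 K.

352.90 K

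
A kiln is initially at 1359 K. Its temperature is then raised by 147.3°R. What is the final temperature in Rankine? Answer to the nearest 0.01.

2593.50°R

Initial temperature in Celsius: 1359 - 273.15 = 1085.8500°C.
The 147.3°R change is an interval, so only the factor 5/9 applies: +147.3 × 5/9 = +81.8333°C.
Final Celsius temperature: 1085.8500 + 81.8333 = 1167.6833°C.
In Rankine: 1167.6833 × 1.8 + 491.67 = 2593.50°R.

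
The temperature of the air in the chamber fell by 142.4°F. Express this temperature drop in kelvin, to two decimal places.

For a temperature interval the offset drops out; only the factor 5/9 applies.
142.4 × 5/9 = 79.11.

79.11 K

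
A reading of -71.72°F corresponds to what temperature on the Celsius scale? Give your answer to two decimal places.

In Celsius: (-71.72 - 32) × 5/9 = -57.6222°C.

-57.62°C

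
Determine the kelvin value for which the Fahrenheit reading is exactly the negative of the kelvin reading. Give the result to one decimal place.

Let K be the kelvin reading. The Fahrenheit reading is F = 1.8·K - 459.67.
Require F = -1·K: 1.8·K - 459.67 = -1·K.
(2.8)·K = 459.67  ⇒  K = 164.2.

164.2 K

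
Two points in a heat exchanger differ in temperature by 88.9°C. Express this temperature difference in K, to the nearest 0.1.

88.9 K

Celsius and kelvin degrees are the same size, so the interval is unchanged: 88.9.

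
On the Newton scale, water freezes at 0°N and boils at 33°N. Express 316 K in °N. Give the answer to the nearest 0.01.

First in Celsius: 316 - 273.15 = 42.8500°C.
Linearly onto the Newton scale: 0 + (42.8500 / 100) × (33 - 0) = 14.14°N.

14.14°N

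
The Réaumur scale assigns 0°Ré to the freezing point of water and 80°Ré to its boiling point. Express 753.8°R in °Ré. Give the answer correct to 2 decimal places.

First in Celsius: (753.8 - 491.67) × 5/9 = 145.6278°C.
Linearly onto the Réaumur scale: 0 + (145.6278 / 100) × (80 - 0) = 116.50°Ré.

116.50°Ré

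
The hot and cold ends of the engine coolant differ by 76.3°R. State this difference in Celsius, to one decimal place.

An interval of 1°R corresponds to 5/9°C.
76.3 × 5/9 = 42.4.

42.4°C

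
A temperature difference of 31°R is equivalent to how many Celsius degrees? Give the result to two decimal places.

17.22°C

For a temperature interval the offset drops out; only the factor 5/9 applies.
31 × 5/9 = 17.22.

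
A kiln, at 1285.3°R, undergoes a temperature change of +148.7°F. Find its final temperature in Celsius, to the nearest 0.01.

Initial temperature in Celsius: (1285.3 - 491.67) × 5/9 = 440.9056°C.
The 148.7°F change is an interval, so only the factor 5/9 applies: +148.7 × 5/9 = +82.6111°C.
Final Celsius temperature: 440.9056 + 82.6111 = 523.5167°C.

523.52°C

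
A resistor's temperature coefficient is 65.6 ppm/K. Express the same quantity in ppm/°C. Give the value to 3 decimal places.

65.600 ppm/°C

Since only a temperature interval is involved, the additive offset between the scales drops out.
A change of 1°C is a change of 1 K, so per °C the value is 65.6 × 1 = 65.600.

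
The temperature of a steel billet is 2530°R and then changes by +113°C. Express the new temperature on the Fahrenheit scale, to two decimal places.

Initial temperature in Celsius: (2530 - 491.67) × 5/9 = 1132.4056°C.
Final Celsius temperature: 1132.4056 + 113.0000 = 1245.4056°C.
In Fahrenheit: 1245.4056 × 1.8 + 32 = 2273.73°F.

2273.73°F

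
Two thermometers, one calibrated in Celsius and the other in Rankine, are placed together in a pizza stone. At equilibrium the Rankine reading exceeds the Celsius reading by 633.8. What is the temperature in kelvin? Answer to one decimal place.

Let x be the Celsius reading; then the Rankine reading is 1.8·x + 491.67.
(1.8·x + 491.67) - x = 633.8  ⇒  (0.8)·x = 142.13  ⇒  x = 177.6625°C.
In kelvin: 177.6625 + 273.15 = 450.8 K.

450.8 K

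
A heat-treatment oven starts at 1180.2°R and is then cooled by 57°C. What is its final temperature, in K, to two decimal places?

Initial temperature in Celsius: (1180.2 - 491.67) × 5/9 = 382.5167°C.
Final Celsius temperature: 382.5167 - 57.0000 = 325.5167°C.
In kelvin: 325.5167 + 273.15 = 598.67 K.

598.67 K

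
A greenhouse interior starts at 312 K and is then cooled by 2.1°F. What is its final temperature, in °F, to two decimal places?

Initial temperature in Celsius: 312 - 273.15 = 38.8500°C.
The 2.1°F change is an interval, so only the factor 5/9 applies: -2.1 × 5/9 = -1.1667°C.
Final Celsius temperature: 38.8500 - 1.1667 = 37.6833°C.
In Fahrenheit: 37.6833 × 1.8 + 32 = 99.83°F.

99.83°F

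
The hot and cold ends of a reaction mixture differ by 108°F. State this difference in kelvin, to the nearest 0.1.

60.0 K

An interval of 1°F corresponds to 5/9 K.
108 × 5/9 = 60.0.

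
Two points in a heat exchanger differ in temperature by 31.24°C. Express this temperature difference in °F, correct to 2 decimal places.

56.23°F

For a temperature interval the offset drops out; only the factor 1.8 applies.
31.24 × 1.8 = 56.23.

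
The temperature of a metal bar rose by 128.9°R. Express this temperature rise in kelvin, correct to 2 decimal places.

71.61 K

Only the scale ratio 5/9 matters for a change in temperature.
128.9 × 5/9 = 71.61.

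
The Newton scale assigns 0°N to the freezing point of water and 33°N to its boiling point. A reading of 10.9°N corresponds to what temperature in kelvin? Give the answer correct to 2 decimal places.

Linear interpolation between the fixed points: C = (10.9 - 0) × 100 / (33 - 0) = 33.0303°C.
Then 33.0303 + 273.15 = 306.18 K.

306.18 K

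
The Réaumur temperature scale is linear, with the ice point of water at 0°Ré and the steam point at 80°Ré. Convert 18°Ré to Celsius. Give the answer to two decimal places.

22.50°C

Linear interpolation between the fixed points: C = (18 - 0) × 100 / (80 - 0) = 22.5000°C.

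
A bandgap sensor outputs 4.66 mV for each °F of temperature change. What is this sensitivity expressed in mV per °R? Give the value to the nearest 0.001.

Since only a temperature interval is involved, the additive offset between the scales drops out.
A change of 1°R is a change of 1°F, so per °R the value is 4.66 × 1 = 4.660.

4.660 mV per °R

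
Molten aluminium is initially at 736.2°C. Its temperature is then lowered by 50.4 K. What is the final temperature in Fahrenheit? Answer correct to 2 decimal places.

1266.44°F

The 50.4 K change is an interval; Kelvin and Celsius degrees are the same size, so ΔC = -50.4°C.
Final Celsius temperature: 736.2000 - 50.4000 = 685.8000°C.
In Fahrenheit: 685.8000 × 1.8 + 32 = 1266.44°F.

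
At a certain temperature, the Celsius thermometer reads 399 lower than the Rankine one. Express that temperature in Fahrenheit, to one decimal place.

-176.5°F

Let x be the Rankine reading; then the Celsius reading is 5/9·x - 273.15.
(5/9·x - 273.15) - x = -399  ⇒  (-4/9)·x = -125.85  ⇒  x = 283.1625°R.
In Celsius: (283.1625 - 491.67) × 5/9 = -115.8375°C.
In Fahrenheit: -115.8375 × 1.8 + 32 = -176.5°F.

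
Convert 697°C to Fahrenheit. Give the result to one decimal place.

In Fahrenheit: 697.0000 × 1.8 + 32 = 1286.6°F.

1286.6°F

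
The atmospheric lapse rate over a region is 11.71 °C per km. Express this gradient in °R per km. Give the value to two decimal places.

21.08 °R/km

Since only a temperature interval is involved, the additive offset between the scales drops out.
A change of 1°C is a change of 1.8°R, so 11.71 × 1.8 = 21.08.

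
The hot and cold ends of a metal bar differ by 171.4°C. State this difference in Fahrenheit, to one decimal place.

Only the scale ratio 1.8 matters for a change in temperature.
171.4 × 1.8 = 308.5.

308.5°F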